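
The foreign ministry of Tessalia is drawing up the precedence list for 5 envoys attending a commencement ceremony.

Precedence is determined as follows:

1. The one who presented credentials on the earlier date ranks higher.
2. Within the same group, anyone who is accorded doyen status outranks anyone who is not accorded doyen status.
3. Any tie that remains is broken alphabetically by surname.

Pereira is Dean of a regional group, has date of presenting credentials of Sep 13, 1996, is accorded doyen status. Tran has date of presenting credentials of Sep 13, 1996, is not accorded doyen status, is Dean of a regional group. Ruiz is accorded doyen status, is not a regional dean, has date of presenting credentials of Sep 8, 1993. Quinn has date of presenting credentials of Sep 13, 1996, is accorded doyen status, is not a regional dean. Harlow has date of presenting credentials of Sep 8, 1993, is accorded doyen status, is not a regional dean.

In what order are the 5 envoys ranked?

Harlow, Ruiz, Pereira, Quinn, Tran

By date of presenting credentials (earlier first): Harlow and Ruiz (both Sep 8, 1993); then Pereira, Quinn and Tran (each Sep 13, 1996).
Harlow and Ruiz are each accorded doyen status, so the next rule applies.
Among Harlow and Ruiz, alphabetically by surname: Harlow before Ruiz.
Among Pereira, Quinn and Tran, accorded doyen status before not accorded doyen status: Pereira and Quinn (accorded doyen status) before Tran (not accorded doyen status).
Among Pereira and Quinn, alphabetically by surname: Pereira before Quinn.
Full order: Harlow, Ruiz, Pereira, Quinn, Tran.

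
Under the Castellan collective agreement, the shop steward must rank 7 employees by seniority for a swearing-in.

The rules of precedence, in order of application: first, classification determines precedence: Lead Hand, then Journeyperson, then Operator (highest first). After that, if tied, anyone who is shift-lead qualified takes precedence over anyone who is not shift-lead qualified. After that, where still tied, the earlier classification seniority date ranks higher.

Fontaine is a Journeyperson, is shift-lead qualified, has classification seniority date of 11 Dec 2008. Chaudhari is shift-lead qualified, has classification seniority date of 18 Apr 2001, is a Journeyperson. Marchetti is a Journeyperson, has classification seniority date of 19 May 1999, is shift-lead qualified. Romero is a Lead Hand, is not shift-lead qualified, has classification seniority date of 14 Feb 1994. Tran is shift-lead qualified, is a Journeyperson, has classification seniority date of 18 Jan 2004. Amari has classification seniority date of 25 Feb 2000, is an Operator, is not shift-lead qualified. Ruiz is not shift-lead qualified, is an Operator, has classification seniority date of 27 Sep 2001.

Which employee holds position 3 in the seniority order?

By classification: Romero (Lead Hand); then Marchetti, Chaudhari, Tran and Fontaine (Journeyperson); then Amari and Ruiz (Operator).
Marchetti, Chaudhari, Tran and Fontaine are each shift-lead qualified, so the next rule applies.
Among Marchetti, Chaudhari, Tran and Fontaine, by classification seniority date (earlier first): Marchetti (19 May 1999) before Chaudhari (18 Apr 2001) before Tran (18 Jan 2004) before Fontaine (11 Dec 2008).
Amari and Ruiz are each not shift-lead qualified, so the next rule applies.
Among Amari and Ruiz, by classification seniority date (earlier first): Amari (25 Feb 2000) before Ruiz (27 Sep 2001).
Order: Romero, Marchetti, Chaudhari, Tran, Fontaine, Amari, Ruiz.

Chaudhari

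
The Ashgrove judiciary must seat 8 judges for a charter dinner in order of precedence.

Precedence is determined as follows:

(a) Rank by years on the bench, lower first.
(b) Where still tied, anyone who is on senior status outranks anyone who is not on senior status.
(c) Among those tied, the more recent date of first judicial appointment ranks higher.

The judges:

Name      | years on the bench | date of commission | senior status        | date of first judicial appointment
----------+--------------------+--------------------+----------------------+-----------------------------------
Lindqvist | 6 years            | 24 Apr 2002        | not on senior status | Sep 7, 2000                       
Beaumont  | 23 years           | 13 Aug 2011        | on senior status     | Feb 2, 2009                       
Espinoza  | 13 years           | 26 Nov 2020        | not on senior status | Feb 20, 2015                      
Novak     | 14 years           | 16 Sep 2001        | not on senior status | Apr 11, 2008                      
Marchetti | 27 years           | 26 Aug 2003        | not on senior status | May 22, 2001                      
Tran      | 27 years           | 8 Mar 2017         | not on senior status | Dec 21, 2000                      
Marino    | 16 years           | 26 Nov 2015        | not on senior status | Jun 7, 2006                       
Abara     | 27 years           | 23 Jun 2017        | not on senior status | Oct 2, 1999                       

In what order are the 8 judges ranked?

By years on the bench (lower first): Lindqvist (6 years); then Espinoza (13 years); then Novak (14 years); then Marino (16 years); then Beaumont (23 years); then Marchetti, Tran and Abara (each 27 years).
Marchetti, Tran and Abara are each not on senior status, so the next rule applies.
Among Marchetti, Tran and Abara, by date of first judicial appointment (later first): Marchetti (May 22, 2001) before Tran (Dec 21, 2000) before Abara (Oct 2, 1999).
Full order: Lindqvist, Espinoza, Novak, Marino, Beaumont, Marchetti, Tran, Abara.

Lindqvist, Espinoza, Novak, Marino, Beaumont, Marchetti, Tran, Abara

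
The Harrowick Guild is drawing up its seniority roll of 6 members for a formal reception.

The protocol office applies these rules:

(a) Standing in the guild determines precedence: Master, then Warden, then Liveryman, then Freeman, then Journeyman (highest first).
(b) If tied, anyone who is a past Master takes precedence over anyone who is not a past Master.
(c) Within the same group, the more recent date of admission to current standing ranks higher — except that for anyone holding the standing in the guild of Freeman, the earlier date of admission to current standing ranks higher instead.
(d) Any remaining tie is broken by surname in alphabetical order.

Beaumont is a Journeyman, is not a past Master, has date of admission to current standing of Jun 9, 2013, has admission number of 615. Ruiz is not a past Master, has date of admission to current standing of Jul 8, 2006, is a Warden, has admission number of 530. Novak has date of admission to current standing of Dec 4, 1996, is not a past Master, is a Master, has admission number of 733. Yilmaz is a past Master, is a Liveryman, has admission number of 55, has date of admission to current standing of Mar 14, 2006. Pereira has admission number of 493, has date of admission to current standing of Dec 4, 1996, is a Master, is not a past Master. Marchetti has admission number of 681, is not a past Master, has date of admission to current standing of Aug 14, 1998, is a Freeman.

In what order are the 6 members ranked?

By standing in the guild: Novak and Pereira (Master); then Ruiz (Warden); then Yilmaz (Liveryman); then Marchetti (Freeman); then Beaumont (Journeyman).
Novak and Pereira are each not a past Master, so the next rule applies.
Novak and Pereira both have date of admission to current standing Dec 4, 1996, so the next rule applies.
Among Novak and Pereira, alphabetically by surname: Novak before Pereira.
Full order: Novak, Pereira, Ruiz, Yilmaz, Marchetti, Beaumont.

Novak, Pereira, Ruiz, Yilmaz, Marchetti, Beaumont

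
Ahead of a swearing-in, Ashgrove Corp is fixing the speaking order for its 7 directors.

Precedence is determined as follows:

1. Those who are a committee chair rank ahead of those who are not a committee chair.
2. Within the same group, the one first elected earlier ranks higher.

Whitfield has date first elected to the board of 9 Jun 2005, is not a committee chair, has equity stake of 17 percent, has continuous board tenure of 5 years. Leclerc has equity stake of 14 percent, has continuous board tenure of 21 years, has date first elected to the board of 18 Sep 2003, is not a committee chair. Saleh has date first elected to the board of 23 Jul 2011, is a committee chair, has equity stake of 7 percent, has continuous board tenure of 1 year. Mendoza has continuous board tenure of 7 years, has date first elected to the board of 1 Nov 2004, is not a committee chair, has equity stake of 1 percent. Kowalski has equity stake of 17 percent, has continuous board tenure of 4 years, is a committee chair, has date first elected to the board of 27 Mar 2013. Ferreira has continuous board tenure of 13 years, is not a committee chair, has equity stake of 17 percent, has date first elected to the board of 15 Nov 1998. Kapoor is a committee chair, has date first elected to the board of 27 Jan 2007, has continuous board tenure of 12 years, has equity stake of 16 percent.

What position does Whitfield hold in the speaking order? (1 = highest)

7

By the first rule: Kapoor, Saleh and Kowalski (each a committee chair); then Ferreira, Leclerc, Mendoza and Whitfield (each not a committee chair).
Among Kapoor, Saleh and Kowalski, by date first elected to the board (earlier first): Kapoor (27 Jan 2007) before Saleh (23 Jul 2011) before Kowalski (27 Mar 2013).
Among Ferreira, Leclerc, Mendoza and Whitfield, by date first elected to the board (earlier first): Ferreira (15 Nov 1998) before Leclerc (18 Sep 2003) before Mendoza (1 Nov 2004) before Whitfield (9 Jun 2005).
Order: Kapoor, Saleh, Kowalski, Ferreira, Leclerc, Mendoza, Whitfield. So position 7.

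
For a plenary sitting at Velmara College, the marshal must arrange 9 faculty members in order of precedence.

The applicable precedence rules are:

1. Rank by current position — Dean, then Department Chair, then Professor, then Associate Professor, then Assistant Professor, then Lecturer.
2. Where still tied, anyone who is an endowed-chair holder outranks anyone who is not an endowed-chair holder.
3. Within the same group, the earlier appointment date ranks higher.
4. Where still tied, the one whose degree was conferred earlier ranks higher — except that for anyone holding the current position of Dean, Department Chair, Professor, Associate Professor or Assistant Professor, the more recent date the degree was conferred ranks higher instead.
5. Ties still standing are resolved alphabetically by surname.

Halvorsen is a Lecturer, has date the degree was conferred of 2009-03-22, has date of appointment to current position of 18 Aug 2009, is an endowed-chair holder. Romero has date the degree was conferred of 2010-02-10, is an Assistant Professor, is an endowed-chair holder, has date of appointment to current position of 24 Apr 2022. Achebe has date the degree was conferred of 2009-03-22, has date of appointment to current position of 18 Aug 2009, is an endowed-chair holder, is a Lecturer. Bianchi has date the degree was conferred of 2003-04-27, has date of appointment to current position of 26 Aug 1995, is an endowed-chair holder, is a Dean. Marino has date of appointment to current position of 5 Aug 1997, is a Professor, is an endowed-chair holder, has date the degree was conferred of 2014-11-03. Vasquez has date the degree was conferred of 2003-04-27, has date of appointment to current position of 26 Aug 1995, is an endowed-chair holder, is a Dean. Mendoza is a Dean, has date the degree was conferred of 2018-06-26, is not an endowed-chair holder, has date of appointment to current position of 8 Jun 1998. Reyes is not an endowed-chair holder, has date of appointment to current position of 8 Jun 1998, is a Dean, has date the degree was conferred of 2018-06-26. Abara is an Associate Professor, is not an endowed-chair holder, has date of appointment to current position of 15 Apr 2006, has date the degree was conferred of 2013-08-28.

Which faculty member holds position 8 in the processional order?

Achebe

By current position: Bianchi, Vasquez, Mendoza and Reyes (Dean); then Marino (Professor); then Abara (Associate Professor); then Romero (Assistant Professor); then Achebe and Halvorsen (Lecturer).
Among Bianchi, Vasquez, Mendoza and Reyes, an endowed-chair holder before not an endowed-chair holder: Bianchi and Vasquez (an endowed-chair holder) before Mendoza and Reyes (not an endowed-chair holder).
Bianchi and Vasquez both have date of appointment to current position 26 Aug 1995, so the next rule applies.
Bianchi and Vasquez both have date the degree was conferred 2003-04-27, so the next rule applies.
Among Bianchi and Vasquez, alphabetically by surname: Bianchi before Vasquez.
Mendoza and Reyes both have date of appointment to current position 8 Jun 1998, so the next rule applies.
Mendoza and Reyes both have date the degree was conferred 2018-06-26, so the next rule applies.
Among Mendoza and Reyes, alphabetically by surname: Mendoza before Reyes.
Achebe and Halvorsen are each an endowed-chair holder, so the next rule applies.
Achebe and Halvorsen both have date of appointment to current position 18 Aug 2009, so the next rule applies.
Achebe and Halvorsen both have date the degree was conferred 2009-03-22, so the next rule applies.
Among Achebe and Halvorsen, alphabetically by surname: Achebe before Halvorsen.
Order: Bianchi, Vasquez, Mendoza, Reyes, Marino, Abara, Romero, Achebe, Halvorsen.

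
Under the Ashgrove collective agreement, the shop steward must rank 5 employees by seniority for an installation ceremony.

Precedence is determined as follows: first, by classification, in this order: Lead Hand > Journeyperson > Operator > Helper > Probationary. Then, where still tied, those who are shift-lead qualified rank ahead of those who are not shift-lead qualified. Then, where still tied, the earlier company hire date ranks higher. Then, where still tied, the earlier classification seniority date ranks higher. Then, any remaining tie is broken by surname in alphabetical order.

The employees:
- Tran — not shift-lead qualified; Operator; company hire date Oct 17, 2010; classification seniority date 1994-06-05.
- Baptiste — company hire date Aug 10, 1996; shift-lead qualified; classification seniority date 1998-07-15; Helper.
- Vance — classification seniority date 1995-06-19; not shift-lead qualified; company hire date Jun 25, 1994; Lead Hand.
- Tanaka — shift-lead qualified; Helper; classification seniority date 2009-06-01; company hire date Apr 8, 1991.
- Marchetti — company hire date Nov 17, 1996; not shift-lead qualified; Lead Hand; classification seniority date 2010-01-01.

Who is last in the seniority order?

By classification: Vance and Marchetti (Lead Hand); then Tran (Operator); then Tanaka and Baptiste (Helper).
Vance and Marchetti are each not shift-lead qualified, so the next rule applies.
Among Vance and Marchetti, by company hire date (earlier first): Vance (Jun 25, 1994) before Marchetti (Nov 17, 1996).
Tanaka and Baptiste are each shift-lead qualified, so the next rule applies.
Among Tanaka and Baptiste, by company hire date (earlier first): Tanaka (Apr 8, 1991) before Baptiste (Aug 10, 1996).
Order: Vance, Marchetti, Tran, Tanaka, Baptiste.

Baptiste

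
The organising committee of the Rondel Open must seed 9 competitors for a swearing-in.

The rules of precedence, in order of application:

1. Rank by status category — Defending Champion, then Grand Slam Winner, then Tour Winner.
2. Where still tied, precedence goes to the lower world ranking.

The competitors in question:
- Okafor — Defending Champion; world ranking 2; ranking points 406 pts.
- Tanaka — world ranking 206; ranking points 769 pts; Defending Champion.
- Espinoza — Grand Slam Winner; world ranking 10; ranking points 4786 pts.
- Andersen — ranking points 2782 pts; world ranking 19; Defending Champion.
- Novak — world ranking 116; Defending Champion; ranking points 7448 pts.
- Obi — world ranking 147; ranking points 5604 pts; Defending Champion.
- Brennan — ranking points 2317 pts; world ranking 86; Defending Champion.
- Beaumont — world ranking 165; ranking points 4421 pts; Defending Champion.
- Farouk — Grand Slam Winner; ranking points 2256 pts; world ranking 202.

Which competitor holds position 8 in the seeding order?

By status category: Okafor, Andersen, Brennan, Novak, Obi, Beaumont and Tanaka (Defending Champion); then Espinoza and Farouk (Grand Slam Winner).
Among Okafor, Andersen, Brennan, Novak, Obi, Beaumont and Tanaka, by world ranking (lower first): Okafor (2) before Andersen (19) before Brennan (86) before Novak (116) before Obi (147) before Beaumont (165) before Tanaka (206).
Among Espinoza and Farouk, by world ranking (lower first): Espinoza (10) before Farouk (202).
Order: Okafor, Andersen, Brennan, Novak, Obi, Beaumont, Tanaka, Espinoza, Farouk.

Espinoza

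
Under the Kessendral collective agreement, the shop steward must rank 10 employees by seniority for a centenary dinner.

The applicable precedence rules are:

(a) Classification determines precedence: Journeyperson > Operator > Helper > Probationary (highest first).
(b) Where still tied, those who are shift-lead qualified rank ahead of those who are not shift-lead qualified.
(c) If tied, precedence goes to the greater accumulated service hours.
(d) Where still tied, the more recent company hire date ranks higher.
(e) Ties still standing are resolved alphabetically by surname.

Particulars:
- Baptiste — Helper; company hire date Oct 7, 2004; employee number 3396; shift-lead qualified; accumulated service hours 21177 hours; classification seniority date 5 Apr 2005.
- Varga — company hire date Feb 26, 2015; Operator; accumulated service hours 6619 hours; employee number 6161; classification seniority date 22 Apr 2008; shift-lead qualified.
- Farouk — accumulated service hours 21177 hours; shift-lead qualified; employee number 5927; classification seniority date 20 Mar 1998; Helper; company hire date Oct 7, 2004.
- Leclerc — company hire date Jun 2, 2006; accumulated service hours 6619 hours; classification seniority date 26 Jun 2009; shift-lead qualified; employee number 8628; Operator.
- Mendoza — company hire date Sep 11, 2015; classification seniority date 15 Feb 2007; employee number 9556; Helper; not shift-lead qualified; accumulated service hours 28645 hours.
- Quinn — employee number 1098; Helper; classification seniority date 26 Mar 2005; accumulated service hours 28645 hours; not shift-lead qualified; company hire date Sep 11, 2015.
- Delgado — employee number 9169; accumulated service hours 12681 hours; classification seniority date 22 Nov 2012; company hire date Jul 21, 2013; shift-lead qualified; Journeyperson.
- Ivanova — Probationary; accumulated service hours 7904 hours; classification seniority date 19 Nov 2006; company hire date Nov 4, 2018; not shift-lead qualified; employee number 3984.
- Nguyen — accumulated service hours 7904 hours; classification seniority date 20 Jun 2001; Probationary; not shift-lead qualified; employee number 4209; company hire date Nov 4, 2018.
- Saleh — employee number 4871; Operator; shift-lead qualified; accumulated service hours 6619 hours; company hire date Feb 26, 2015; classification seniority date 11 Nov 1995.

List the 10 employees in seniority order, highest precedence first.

By classification: Delgado (Journeyperson); then Saleh, Varga and Leclerc (Operator); then Baptiste, Farouk, Mendoza and Quinn (Helper); then Ivanova and Nguyen (Probationary).
Saleh, Varga and Leclerc are each shift-lead qualified, so the next rule applies.
Saleh, Varga and Leclerc all have accumulated service hours 6619 hours, so the next rule applies.
Among Saleh, Varga and Leclerc, by company hire date (later first): Saleh and Varga (Feb 26, 2015) before Leclerc (Jun 2, 2006).
Among Saleh and Varga, alphabetically by surname: Saleh before Varga.
Among Baptiste, Farouk, Mendoza and Quinn, shift-lead qualified before not shift-lead qualified: Baptiste and Farouk (shift-lead qualified) before Mendoza and Quinn (not shift-lead qualified).
Baptiste and Farouk both have accumulated service hours 21177 hours, so the next rule applies.
Baptiste and Farouk both have company hire date Oct 7, 2004, so the next rule applies.
Among Baptiste and Farouk, alphabetically by surname: Baptiste before Farouk.
Mendoza and Quinn both have accumulated service hours 28645 hours, so the next rule applies.
Mendoza and Quinn both have company hire date Sep 11, 2015, so the next rule applies.
Among Mendoza and Quinn, alphabetically by surname: Mendoza before Quinn.
Ivanova and Nguyen are each not shift-lead qualified, so the next rule applies.
Ivanova and Nguyen both have accumulated service hours 7904 hours, so the next rule applies.
Ivanova and Nguyen both have company hire date Nov 4, 2018, so the next rule applies.
Among Ivanova and Nguyen, alphabetically by surname: Ivanova before Nguyen.
Full order: Delgado, Saleh, Varga, Leclerc, Baptiste, Farouk, Mendoza, Quinn, Ivanova, Nguyen.

Delgado, Saleh, Varga, Leclerc, Baptiste, Farouk, Mendoza, Quinn, Ivanova, Nguyen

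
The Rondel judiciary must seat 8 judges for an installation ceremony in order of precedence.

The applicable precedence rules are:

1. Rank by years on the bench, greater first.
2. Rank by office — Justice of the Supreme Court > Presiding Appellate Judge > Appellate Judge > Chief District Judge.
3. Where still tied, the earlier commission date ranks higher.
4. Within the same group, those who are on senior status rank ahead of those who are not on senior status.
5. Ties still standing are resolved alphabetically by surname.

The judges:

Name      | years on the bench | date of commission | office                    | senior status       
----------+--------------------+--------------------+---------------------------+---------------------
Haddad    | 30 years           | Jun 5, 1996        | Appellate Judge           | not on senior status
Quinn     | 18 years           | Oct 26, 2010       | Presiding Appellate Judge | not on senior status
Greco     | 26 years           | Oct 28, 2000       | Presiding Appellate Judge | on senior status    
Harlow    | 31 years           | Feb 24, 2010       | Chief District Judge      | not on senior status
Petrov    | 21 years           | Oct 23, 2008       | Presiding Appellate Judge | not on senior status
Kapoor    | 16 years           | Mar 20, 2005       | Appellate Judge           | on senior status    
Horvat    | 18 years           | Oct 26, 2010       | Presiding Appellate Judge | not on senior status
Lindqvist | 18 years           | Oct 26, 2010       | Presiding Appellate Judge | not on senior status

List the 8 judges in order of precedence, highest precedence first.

By years on the bench (higher first): Harlow (31 years); then Haddad (30 years); then Greco (26 years); then Petrov (21 years); then Horvat, Lindqvist and Quinn (each 18 years); then Kapoor (16 years).
Horvat, Lindqvist and Quinn are each Presiding Appellate Judge, so the next rule applies.
Horvat, Lindqvist and Quinn all have date of commission Oct 26, 2010, so the next rule applies.
Horvat, Lindqvist and Quinn are each not on senior status, so the next rule applies.
Among Horvat, Lindqvist and Quinn, alphabetically by surname: Horvat before Lindqvist before Quinn.
Full order: Harlow, Haddad, Greco, Petrov, Horvat, Lindqvist, Quinn, Kapoor.

Harlow, Haddad, Greco, Petrov, Horvat, Lindqvist, Quinn, Kapoor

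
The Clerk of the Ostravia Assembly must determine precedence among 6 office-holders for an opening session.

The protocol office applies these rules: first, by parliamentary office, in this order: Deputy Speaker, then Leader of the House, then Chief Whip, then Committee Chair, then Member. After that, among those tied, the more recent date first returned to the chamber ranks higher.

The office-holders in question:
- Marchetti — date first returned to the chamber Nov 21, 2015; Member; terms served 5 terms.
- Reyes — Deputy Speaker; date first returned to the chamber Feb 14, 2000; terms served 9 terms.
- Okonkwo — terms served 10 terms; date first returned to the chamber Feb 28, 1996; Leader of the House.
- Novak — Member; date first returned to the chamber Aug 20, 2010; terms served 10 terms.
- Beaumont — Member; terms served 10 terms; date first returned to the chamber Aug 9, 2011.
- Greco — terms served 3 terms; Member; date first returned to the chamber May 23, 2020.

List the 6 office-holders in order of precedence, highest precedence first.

By parliamentary office: Reyes (Deputy Speaker); then Okonkwo (Leader of the House); then Greco, Marchetti, Beaumont and Novak (Member).
Among Greco, Marchetti, Beaumont and Novak, by date first returned to the chamber (later first): Greco (May 23, 2020) before Marchetti (Nov 21, 2015) before Beaumont (Aug 9, 2011) before Novak (Aug 20, 2010).
Full order: Reyes, Okonkwo, Greco, Marchetti, Beaumont, Novak.

Reyes, Okonkwo, Greco, Marchetti, Beaumont, Novak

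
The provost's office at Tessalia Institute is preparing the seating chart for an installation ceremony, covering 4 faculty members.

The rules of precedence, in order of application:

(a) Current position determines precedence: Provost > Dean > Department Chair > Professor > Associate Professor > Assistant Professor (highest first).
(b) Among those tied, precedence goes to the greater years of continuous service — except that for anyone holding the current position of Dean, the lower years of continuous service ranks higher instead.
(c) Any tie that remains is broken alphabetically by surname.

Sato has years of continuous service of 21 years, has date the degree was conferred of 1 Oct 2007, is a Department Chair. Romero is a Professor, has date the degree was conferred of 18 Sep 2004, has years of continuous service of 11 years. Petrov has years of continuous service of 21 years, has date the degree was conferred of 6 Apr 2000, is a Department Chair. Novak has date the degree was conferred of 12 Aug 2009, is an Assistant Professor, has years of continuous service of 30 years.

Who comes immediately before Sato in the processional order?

Petrov

By current position: Petrov and Sato (Department Chair); then Romero (Professor); then Novak (Assistant Professor).
Petrov and Sato both have years of continuous service 21 years, so the next rule applies.
Among Petrov and Sato, alphabetically by surname: Petrov before Sato.
Order: Petrov, Sato, Romero, Novak.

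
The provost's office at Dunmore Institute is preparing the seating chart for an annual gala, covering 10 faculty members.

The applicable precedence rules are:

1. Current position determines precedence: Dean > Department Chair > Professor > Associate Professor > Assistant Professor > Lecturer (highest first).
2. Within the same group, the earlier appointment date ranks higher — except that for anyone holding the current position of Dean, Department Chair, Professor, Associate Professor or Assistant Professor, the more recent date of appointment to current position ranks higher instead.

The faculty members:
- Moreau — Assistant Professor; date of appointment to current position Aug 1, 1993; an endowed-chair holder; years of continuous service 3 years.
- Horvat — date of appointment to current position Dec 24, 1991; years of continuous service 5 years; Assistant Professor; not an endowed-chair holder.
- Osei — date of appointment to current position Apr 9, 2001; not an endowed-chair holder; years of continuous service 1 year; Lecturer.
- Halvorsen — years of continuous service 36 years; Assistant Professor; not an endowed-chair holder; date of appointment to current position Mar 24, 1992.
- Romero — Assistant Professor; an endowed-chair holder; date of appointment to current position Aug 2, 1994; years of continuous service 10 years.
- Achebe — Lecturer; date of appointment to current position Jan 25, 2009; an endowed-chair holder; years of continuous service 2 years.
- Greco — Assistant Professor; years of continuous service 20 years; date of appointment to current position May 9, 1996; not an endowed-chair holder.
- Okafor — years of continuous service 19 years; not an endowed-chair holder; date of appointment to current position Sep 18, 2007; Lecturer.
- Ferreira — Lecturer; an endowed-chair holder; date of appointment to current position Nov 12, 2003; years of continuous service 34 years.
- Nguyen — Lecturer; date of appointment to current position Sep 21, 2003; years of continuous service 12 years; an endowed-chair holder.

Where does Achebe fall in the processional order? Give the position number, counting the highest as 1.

10

By current position: Greco, Romero, Moreau, Halvorsen and Horvat (Assistant Professor); then Osei, Nguyen, Ferreira, Okafor and Achebe (Lecturer).
Among Greco, Romero, Moreau, Halvorsen and Horvat, by date of appointment to current position (later first) (reversed rule for this group): Greco (May 9, 1996) before Romero (Aug 2, 1994) before Moreau (Aug 1, 1993) before Halvorsen (Mar 24, 1992) before Horvat (Dec 24, 1991).
Among Osei, Nguyen, Ferreira, Okafor and Achebe, by date of appointment to current position (earlier first): Osei (Apr 9, 2001) before Nguyen (Sep 21, 2003) before Ferreira (Nov 12, 2003) before Okafor (Sep 18, 2007) before Achebe (Jan 25, 2009).
Order: Greco, Romero, Moreau, Halvorsen, Horvat, Osei, Nguyen, Ferreira, Okafor, Achebe. So position 10.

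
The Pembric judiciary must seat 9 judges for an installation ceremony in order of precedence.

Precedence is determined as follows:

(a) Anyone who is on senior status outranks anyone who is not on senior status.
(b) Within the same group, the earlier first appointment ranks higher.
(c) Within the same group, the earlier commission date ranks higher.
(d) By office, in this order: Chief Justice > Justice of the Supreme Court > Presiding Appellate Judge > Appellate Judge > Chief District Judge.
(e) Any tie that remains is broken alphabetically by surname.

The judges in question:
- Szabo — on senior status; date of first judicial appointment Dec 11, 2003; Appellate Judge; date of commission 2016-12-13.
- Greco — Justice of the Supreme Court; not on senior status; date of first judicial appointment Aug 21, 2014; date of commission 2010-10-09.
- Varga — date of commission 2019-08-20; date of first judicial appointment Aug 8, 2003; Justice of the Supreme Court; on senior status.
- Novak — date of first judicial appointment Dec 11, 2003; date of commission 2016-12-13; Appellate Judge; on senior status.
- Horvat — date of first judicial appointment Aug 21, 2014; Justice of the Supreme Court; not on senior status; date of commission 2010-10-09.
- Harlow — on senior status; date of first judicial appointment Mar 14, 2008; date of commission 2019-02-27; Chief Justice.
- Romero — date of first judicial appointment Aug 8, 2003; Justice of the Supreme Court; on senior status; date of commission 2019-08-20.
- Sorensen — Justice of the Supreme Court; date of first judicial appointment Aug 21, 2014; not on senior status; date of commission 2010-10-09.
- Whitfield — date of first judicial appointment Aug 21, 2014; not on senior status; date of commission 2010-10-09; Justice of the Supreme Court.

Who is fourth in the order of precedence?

Szabo

By the first rule: Romero, Varga, Novak, Szabo and Harlow (each on senior status); then Greco, Horvat, Sorensen and Whitfield (each not on senior status).
Among Romero, Varga, Novak, Szabo and Harlow, by date of first judicial appointment (earlier first): Romero and Varga (Aug 8, 2003) before Novak and Szabo (Dec 11, 2003) before Harlow (Mar 14, 2008).
Romero and Varga both have date of commission 2019-08-20, so the next rule applies.
Romero and Varga are each Justice of the Supreme Court, so the next rule applies.
Among Romero and Varga, alphabetically by surname: Romero before Varga.
Novak and Szabo both have date of commission 2016-12-13, so the next rule applies.
Novak and Szabo are each Appellate Judge, so the next rule applies.
Among Novak and Szabo, alphabetically by surname: Novak before Szabo.
Greco, Horvat, Sorensen and Whitfield all have date of first judicial appointment Aug 21, 2014, so the next rule applies.
Greco, Horvat, Sorensen and Whitfield all have date of commission 2010-10-09, so the next rule applies.
Greco, Horvat, Sorensen and Whitfield are each Justice of the Supreme Court, so the next rule applies.
Among Greco, Horvat, Sorensen and Whitfield, alphabetically by surname: Greco before Horvat before Sorensen before Whitfield.
Order: Romero, Varga, Novak, Szabo, Harlow, Greco, Horvat, Sorensen, Whitfield.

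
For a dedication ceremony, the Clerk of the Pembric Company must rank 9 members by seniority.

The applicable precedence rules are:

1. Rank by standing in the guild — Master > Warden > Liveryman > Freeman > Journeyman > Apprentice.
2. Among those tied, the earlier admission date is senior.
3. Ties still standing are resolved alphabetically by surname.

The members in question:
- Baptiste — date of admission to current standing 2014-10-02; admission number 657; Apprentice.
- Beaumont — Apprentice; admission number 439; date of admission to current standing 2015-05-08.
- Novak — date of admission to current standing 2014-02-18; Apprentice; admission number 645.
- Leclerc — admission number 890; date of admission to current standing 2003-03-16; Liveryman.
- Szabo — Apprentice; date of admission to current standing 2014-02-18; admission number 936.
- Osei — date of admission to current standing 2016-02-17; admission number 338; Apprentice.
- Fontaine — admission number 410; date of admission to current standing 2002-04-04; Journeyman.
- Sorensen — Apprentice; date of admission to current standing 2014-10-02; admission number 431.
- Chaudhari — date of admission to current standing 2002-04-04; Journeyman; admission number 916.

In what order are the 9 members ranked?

Leclerc, Chaudhari, Fontaine, Novak, Szabo, Baptiste, Sorensen, Beaumont, Osei

By standing in the guild: Leclerc (Liveryman); then Chaudhari and Fontaine (Journeyman); then Novak, Szabo, Baptiste, Sorensen, Beaumont and Osei (Apprentice).
Chaudhari and Fontaine both have date of admission to current standing 2002-04-04, so the next rule applies.
Among Chaudhari and Fontaine, alphabetically by surname: Chaudhari before Fontaine.
Among Novak, Szabo, Baptiste, Sorensen, Beaumont and Osei, by date of admission to current standing (earlier first): Novak and Szabo (2014-02-18) before Baptiste and Sorensen (2014-10-02) before Beaumont (2015-05-08) before Osei (2016-02-17).
Among Novak and Szabo, alphabetically by surname: Novak before Szabo.
Among Baptiste and Sorensen, alphabetically by surname: Baptiste before Sorensen.
Full order: Leclerc, Chaudhari, Fontaine, Novak, Szabo, Baptiste, Sorensen, Beaumont, Osei.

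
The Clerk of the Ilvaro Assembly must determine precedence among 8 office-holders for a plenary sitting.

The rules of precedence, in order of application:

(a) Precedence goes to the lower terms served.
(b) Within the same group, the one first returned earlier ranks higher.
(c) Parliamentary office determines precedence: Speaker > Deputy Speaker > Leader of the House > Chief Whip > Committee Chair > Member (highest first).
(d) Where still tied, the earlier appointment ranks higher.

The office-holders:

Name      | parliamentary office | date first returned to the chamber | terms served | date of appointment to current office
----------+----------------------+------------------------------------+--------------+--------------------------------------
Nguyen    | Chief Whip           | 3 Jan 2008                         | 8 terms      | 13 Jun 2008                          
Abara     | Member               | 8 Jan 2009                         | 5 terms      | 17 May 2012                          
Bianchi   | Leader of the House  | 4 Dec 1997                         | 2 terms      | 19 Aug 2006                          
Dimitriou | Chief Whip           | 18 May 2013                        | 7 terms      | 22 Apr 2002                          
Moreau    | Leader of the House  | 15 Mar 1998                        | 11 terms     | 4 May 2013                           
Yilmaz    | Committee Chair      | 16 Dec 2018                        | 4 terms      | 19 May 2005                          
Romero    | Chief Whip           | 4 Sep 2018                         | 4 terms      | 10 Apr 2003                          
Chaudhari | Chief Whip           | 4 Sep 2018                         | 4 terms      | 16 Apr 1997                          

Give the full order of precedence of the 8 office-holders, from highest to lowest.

Bianchi, Chaudhari, Romero, Yilmaz, Abara, Dimitriou, Nguyen, Moreau

By terms served (lower first): Bianchi (2 terms); then Chaudhari, Romero and Yilmaz (each 4 terms); then Abara (5 terms); then Dimitriou (7 terms); then Nguyen (8 terms); then Moreau (11 terms).
Among Chaudhari, Romero and Yilmaz, by date first returned to the chamber (earlier first): Chaudhari and Romero (4 Sep 2018) before Yilmaz (16 Dec 2018).
Chaudhari and Romero are each Chief Whip, so the next rule applies.
Among Chaudhari and Romero, by date of appointment to current office (earlier first): Chaudhari (16 Apr 1997) before Romero (10 Apr 2003).
Full order: Bianchi, Chaudhari, Romero, Yilmaz, Abara, Dimitriou, Nguyen, Moreau.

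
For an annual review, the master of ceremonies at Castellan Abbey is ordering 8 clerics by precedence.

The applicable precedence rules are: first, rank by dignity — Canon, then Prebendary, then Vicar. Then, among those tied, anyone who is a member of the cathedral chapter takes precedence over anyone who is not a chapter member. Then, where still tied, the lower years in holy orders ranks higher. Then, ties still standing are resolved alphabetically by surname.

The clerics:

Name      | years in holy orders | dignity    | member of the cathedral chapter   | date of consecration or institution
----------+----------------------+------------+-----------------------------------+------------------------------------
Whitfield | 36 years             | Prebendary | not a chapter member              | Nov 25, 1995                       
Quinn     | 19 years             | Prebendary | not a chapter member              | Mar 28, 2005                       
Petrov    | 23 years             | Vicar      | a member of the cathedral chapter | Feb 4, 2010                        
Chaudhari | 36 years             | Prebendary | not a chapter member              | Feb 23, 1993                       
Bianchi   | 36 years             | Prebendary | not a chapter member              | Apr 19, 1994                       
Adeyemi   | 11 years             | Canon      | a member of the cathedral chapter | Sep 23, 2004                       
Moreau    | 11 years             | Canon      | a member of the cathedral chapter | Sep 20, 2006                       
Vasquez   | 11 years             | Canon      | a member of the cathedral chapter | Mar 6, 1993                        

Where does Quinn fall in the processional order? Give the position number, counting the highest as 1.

4

By dignity: Adeyemi, Moreau and Vasquez (Canon); then Quinn, Bianchi, Chaudhari and Whitfield (Prebendary); then Petrov (Vicar).
Adeyemi, Moreau and Vasquez are each a member of the cathedral chapter, so the next rule applies.
Adeyemi, Moreau and Vasquez all have years in holy orders 11 years, so the next rule applies.
Among Adeyemi, Moreau and Vasquez, alphabetically by surname: Adeyemi before Moreau before Vasquez.
Quinn, Bianchi, Chaudhari and Whitfield are each not a chapter member, so the next rule applies.
Among Quinn, Bianchi, Chaudhari and Whitfield, by years in holy orders (lower first): Quinn (19 years) before Bianchi, Chaudhari and Whitfield (36 years).
Among Bianchi, Chaudhari and Whitfield, alphabetically by surname: Bianchi before Chaudhari before Whitfield.
Order: Adeyemi, Moreau, Vasquez, Quinn, Bianchi, Chaudhari, Whitfield, Petrov. So position 4.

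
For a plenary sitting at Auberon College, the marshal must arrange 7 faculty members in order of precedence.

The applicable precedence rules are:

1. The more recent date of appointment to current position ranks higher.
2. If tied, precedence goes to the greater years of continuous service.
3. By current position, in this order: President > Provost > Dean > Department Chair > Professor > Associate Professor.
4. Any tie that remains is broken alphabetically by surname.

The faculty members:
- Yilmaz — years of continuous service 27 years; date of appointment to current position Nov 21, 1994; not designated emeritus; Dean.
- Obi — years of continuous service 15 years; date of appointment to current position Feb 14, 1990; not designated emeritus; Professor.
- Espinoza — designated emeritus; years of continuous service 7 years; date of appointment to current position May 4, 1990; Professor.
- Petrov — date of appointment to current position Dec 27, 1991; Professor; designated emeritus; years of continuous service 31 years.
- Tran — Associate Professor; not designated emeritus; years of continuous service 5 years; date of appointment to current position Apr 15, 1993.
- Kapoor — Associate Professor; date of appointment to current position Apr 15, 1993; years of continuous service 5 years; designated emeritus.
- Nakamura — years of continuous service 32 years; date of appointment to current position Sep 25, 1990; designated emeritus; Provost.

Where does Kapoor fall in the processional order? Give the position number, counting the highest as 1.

By date of appointment to current position (later first): Yilmaz (Nov 21, 1994); then Kapoor and Tran (both Apr 15, 1993); then Petrov (Dec 27, 1991); then Nakamura (Sep 25, 1990); then Espinoza (May 4, 1990); then Obi (Feb 14, 1990).
Kapoor and Tran both have years of continuous service 5 years, so the next rule applies.
Kapoor and Tran are each Associate Professor, so the next rule applies.
Among Kapoor and Tran, alphabetically by surname: Kapoor before Tran.
Order: Yilmaz, Kapoor, Tran, Petrov, Nakamura, Espinoza, Obi. So position 2.

2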